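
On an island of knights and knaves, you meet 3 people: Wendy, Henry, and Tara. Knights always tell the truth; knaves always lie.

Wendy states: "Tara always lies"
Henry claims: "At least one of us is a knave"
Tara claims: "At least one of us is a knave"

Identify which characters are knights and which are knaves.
Wendy is a knave.
Henry is a knight.
Tara is a knight.

Verification:
- Wendy (knave) says "Tara always lies" - this is FALSE (a lie) because Tara is a knight.
- Henry (knight) says "At least one of us is a knave" - this is TRUE because Wendy is a knave.
- Tara (knight) says "At least one of us is a knave" - this is TRUE because Wendy is a knave.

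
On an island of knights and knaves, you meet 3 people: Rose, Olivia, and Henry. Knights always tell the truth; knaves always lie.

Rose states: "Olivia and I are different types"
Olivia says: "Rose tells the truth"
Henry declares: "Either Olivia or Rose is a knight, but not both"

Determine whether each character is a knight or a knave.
Rose is a knave.
Olivia is a knave.
Henry is a knave.

Verification:
- Rose (knave) says "Olivia and I are different types" - this is FALSE (a lie) because Rose is a knave and Olivia is a knave.
- Olivia (knave) says "Rose tells the truth" - this is FALSE (a lie) because Rose is a knave.
- Henry (knave) says "Either Olivia or Rose is a knight, but not both" - this is FALSE (a lie) because Olivia is a knave and Rose is a knave.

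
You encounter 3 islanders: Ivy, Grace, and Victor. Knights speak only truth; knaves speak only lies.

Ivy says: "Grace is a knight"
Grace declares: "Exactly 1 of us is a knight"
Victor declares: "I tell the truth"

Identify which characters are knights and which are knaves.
Ivy is a knave.
Grace is a knave.
Victor is a knave.

Verification:
- Ivy (knave) says "Grace is a knight" - this is FALSE (a lie) because Grace is a knave.
- Grace (knave) says "Exactly 1 of us is a knight" - this is FALSE (a lie) because there are 0 knights.
- Victor (knave) says "I tell the truth" - this is FALSE (a lie) because Victor is a knave.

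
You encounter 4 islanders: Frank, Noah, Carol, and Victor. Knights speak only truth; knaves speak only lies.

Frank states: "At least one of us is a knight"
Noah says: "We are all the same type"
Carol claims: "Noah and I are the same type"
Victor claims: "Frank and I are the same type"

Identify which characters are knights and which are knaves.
Frank is a knight.
Noah is a knight.
Carol is a knight.
Victor is a knight.

Verification:
- Frank (knight) says "At least one of us is a knight" - this is TRUE because Frank, Noah, Carol, and Victor are knights.
- Noah (knight) says "We are all the same type" - this is TRUE because Frank, Noah, Carol, and Victor are knights.
- Carol (knight) says "Noah and I are the same type" - this is TRUE because Carol is a knight and Noah is a knight.
- Victor (knight) says "Frank and I are the same type" - this is TRUE because Victor is a knight and Frank is a knight.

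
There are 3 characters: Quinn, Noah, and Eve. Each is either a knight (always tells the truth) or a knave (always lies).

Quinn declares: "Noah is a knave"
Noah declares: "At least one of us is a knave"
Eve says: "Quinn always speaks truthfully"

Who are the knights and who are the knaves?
Quinn is a knave.
Noah is a knight.
Eve is a knave.

Verification:
- Quinn (knave) says "Noah is a knave" - this is FALSE (a lie) because Noah is a knight.
- Noah (knight) says "At least one of us is a knave" - this is TRUE because Quinn and Eve are knaves.
- Eve (knave) says "Quinn always speaks truthfully" - this is FALSE (a lie) because Quinn is a knave.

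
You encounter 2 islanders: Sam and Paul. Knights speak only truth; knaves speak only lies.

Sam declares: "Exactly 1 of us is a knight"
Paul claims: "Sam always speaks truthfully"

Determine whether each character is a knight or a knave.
Sam is a knave.
Paul is a knave.

Verification:
- Sam (knave) says "Exactly 1 of us is a knight" - this is FALSE (a lie) because there are 0 knights.
- Paul (knave) says "Sam always speaks truthfully" - this is FALSE (a lie) because Sam is a knave.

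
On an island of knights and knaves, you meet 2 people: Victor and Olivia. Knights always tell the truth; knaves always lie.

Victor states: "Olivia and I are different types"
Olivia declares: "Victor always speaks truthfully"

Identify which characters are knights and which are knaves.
Victor is a knave.
Olivia is a knave.

Verification:
- Victor (knave) says "Olivia and I are different types" - this is FALSE (a lie) because Victor is a knave and Olivia is a knave.
- Olivia (knave) says "Victor always speaks truthfully" - this is FALSE (a lie) because Victor is a knave.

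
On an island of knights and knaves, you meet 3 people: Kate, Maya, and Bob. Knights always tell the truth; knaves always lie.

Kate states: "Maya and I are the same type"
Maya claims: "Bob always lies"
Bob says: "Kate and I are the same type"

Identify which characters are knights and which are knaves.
Kate is a knight.
Maya is a knight.
Bob is a knave.

Verification:
- Kate (knight) says "Maya and I are the same type" - this is TRUE because Kate is a knight and Maya is a knight.
- Maya (knight) says "Bob always lies" - this is TRUE because Bob is a knave.
- Bob (knave) says "Kate and I are the same type" - this is FALSE (a lie) because Bob is a knave and Kate is a knight.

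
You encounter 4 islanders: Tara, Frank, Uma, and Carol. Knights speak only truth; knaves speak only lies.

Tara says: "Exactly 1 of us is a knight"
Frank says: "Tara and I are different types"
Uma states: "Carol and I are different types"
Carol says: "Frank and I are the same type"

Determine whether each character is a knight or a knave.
Tara is a knave.
Frank is a knight.
Uma is a knight.
Carol is a knave.

Verification:
- Tara (knave) says "Exactly 1 of us is a knight" - this is FALSE (a lie) because there are 2 knights.
- Frank (knight) says "Tara and I are different types" - this is TRUE because Frank is a knight and Tara is a knave.
- Uma (knight) says "Carol and I are different types" - this is TRUE because Uma is a knight and Carol is a knave.
- Carol (knave) says "Frank and I are the same type" - this is FALSE (a lie) because Carol is a knave and Frank is a knight.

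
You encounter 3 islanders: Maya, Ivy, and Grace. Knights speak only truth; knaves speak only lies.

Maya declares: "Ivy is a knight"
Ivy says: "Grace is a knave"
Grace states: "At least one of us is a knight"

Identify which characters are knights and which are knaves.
Maya is a knave.
Ivy is a knave.
Grace is a knight.

Verification:
- Maya (knave) says "Ivy is a knight" - this is FALSE (a lie) because Ivy is a knave.
- Ivy (knave) says "Grace is a knave" - this is FALSE (a lie) because Grace is a knight.
- Grace (knight) says "At least one of us is a knight" - this is TRUE because Grace is a knight.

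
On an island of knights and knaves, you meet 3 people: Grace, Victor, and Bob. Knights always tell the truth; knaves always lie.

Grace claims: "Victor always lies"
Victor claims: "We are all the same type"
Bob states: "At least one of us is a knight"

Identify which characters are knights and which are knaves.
Grace is a knight.
Victor is a knave.
Bob is a knight.

Verification:
- Grace (knight) says "Victor always lies" - this is TRUE because Victor is a knave.
- Victor (knave) says "We are all the same type" - this is FALSE (a lie) because Grace and Bob are knights and Victor is a knave.
- Bob (knight) says "At least one of us is a knight" - this is TRUE because Grace and Bob are knights.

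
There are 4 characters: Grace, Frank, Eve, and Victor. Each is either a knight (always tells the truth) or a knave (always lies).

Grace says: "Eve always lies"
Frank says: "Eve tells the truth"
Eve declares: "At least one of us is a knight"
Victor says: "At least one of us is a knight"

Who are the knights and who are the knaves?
Grace is a knave.
Frank is a knight.
Eve is a knight.
Victor is a knight.

Verification:
- Grace (knave) says "Eve always lies" - this is FALSE (a lie) because Eve is a knight.
- Frank (knight) says "Eve tells the truth" - this is TRUE because Eve is a knight.
- Eve (knight) says "At least one of us is a knight" - this is TRUE because Frank, Eve, and Victor are knights.
- Victor (knight) says "At least one of us is a knight" - this is TRUE because Frank, Eve, and Victor are knights.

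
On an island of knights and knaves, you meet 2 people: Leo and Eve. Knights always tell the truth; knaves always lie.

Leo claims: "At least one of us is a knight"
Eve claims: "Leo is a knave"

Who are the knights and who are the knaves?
Leo is a knight.
Eve is a knave.

Verification:
- Leo (knight) says "At least one of us is a knight" - this is TRUE because Leo is a knight.
- Eve (knave) says "Leo is a knave" - this is FALSE (a lie) because Leo is a knight.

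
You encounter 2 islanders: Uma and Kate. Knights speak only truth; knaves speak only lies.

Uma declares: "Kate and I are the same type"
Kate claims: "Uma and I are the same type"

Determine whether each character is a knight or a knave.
Uma is a knight.
Kate is a knight.

Verification:
- Uma (knight) says "Kate and I are the same type" - this is TRUE because Uma is a knight and Kate is a knight.
- Kate (knight) says "Uma and I are the same type" - this is TRUE because Kate is a knight and Uma is a knight.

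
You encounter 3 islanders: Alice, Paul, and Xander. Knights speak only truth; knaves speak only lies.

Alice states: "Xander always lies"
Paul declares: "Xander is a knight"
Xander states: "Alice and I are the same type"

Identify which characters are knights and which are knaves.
Alice is a knight.
Paul is a knave.
Xander is a knave.

Verification:
- Alice (knight) says "Xander always lies" - this is TRUE because Xander is a knave.
- Paul (knave) says "Xander is a knight" - this is FALSE (a lie) because Xander is a knave.
- Xander (knave) says "Alice and I are the same type" - this is FALSE (a lie) because Xander is a knave and Alice is a knight.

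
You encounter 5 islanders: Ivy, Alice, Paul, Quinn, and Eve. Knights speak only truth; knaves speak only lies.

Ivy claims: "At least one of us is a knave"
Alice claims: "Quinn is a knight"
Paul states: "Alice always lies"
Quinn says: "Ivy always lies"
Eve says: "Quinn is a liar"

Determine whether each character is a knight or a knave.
Ivy is a knight.
Alice is a knave.
Paul is a knight.
Quinn is a knave.
Eve is a knight.

Verification:
- Ivy (knight) says "At least one of us is a knave" - this is TRUE because Alice and Quinn are knaves.
- Alice (knave) says "Quinn is a knight" - this is FALSE (a lie) because Quinn is a knave.
- Paul (knight) says "Alice always lies" - this is TRUE because Alice is a knave.
- Quinn (knave) says "Ivy always lies" - this is FALSE (a lie) because Ivy is a knight.
- Eve (knight) says "Quinn is a liar" - this is TRUE because Quinn is a knave.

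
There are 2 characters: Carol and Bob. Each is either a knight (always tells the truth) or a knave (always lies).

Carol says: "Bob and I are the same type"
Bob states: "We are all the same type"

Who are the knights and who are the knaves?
Carol is a knight.
Bob is a knight.

Verification:
- Carol (knight) says "Bob and I are the same type" - this is TRUE because Carol is a knight and Bob is a knight.
- Bob (knight) says "We are all the same type" - this is TRUE because Carol and Bob are knights.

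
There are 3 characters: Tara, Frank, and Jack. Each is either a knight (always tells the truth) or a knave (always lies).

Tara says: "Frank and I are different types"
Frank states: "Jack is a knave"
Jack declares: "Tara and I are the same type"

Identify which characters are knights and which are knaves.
Tara is a knight.
Frank is a knave.
Jack is a knight.

Verification:
- Tara (knight) says "Frank and I are different types" - this is TRUE because Tara is a knight and Frank is a knave.
- Frank (knave) says "Jack is a knave" - this is FALSE (a lie) because Jack is a knight.
- Jack (knight) says "Tara and I are the same type" - this is TRUE because Jack is a knight and Tara is a knight.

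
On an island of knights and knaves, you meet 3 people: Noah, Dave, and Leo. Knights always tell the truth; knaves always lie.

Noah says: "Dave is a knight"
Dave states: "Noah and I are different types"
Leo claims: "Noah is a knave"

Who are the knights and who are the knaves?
Noah is a knave.
Dave is a knave.
Leo is a knight.

Verification:
- Noah (knave) says "Dave is a knight" - this is FALSE (a lie) because Dave is a knave.
- Dave (knave) says "Noah and I are different types" - this is FALSE (a lie) because Dave is a knave and Noah is a knave.
- Leo (knight) says "Noah is a knave" - this is TRUE because Noah is a knave.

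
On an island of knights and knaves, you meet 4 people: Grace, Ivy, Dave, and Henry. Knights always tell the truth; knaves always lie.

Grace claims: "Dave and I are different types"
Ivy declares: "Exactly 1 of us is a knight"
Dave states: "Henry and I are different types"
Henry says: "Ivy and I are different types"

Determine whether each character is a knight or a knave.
Grace is a knave.
Ivy is a knave.
Dave is a knave.
Henry is a knave.

Verification:
- Grace (knave) says "Dave and I are different types" - this is FALSE (a lie) because Grace is a knave and Dave is a knave.
- Ivy (knave) says "Exactly 1 of us is a knight" - this is FALSE (a lie) because there are 0 knights.
- Dave (knave) says "Henry and I are different types" - this is FALSE (a lie) because Dave is a knave and Henry is a knave.
- Henry (knave) says "Ivy and I are different types" - this is FALSE (a lie) because Henry is a knave and Ivy is a knave.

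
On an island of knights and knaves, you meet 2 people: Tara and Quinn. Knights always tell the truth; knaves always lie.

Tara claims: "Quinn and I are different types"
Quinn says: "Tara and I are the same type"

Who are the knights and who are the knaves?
Tara is a knight.
Quinn is a knave.

Verification:
- Tara (knight) says "Quinn and I are different types" - this is TRUE because Tara is a knight and Quinn is a knave.
- Quinn (knave) says "Tara and I are the same type" - this is FALSE (a lie) because Quinn is a knave and Tara is a knight.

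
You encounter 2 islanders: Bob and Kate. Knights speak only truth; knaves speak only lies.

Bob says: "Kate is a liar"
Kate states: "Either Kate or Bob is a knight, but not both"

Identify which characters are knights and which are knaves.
Bob is a knave.
Kate is a knight.

Verification:
- Bob (knave) says "Kate is a liar" - this is FALSE (a lie) because Kate is a knight.
- Kate (knight) says "Either Kate or Bob is a knight, but not both" - this is TRUE because Kate is a knight and Bob is a knave.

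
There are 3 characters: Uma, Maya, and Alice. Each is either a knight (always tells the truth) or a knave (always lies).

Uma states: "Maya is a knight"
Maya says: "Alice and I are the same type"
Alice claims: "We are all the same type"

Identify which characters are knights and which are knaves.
Uma is a knight.
Maya is a knight.
Alice is a knight.

Verification:
- Uma (knight) says "Maya is a knight" - this is TRUE because Maya is a knight.
- Maya (knight) says "Alice and I are the same type" - this is TRUE because Maya is a knight and Alice is a knight.
- Alice (knight) says "We are all the same type" - this is TRUE because Uma, Maya, and Alice are knights.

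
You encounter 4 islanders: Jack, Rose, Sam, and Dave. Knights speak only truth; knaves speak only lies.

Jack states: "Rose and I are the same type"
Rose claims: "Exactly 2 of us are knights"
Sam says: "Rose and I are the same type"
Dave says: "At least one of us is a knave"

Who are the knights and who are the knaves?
Jack is a knave.
Rose is a knight.
Sam is a knave.
Dave is a knight.

Verification:
- Jack (knave) says "Rose and I are the same type" - this is FALSE (a lie) because Jack is a knave and Rose is a knight.
- Rose (knight) says "Exactly 2 of us are knights" - this is TRUE because there are 2 knights.
- Sam (knave) says "Rose and I are the same type" - this is FALSE (a lie) because Sam is a knave and Rose is a knight.
- Dave (knight) says "At least one of us is a knave" - this is TRUE because Jack and Sam are knaves.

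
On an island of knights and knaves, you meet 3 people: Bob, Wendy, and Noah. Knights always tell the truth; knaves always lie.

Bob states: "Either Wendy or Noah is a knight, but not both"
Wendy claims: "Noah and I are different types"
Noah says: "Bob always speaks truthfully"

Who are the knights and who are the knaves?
Bob is a knave.
Wendy is a knave.
Noah is a knave.

Verification:
- Bob (knave) says "Either Wendy or Noah is a knight, but not both" - this is FALSE (a lie) because Wendy is a knave and Noah is a knave.
- Wendy (knave) says "Noah and I are different types" - this is FALSE (a lie) because Wendy is a knave and Noah is a knave.
- Noah (knave) says "Bob always speaks truthfully" - this is FALSE (a lie) because Bob is a knave.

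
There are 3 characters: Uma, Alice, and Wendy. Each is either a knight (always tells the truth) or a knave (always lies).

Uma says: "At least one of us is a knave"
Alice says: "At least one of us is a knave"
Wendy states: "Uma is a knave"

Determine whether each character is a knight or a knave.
Uma is a knight.
Alice is a knight.
Wendy is a knave.

Verification:
- Uma (knight) says "At least one of us is a knave" - this is TRUE because Wendy is a knave.
- Alice (knight) says "At least one of us is a knave" - this is TRUE because Wendy is a knave.
- Wendy (knave) says "Uma is a knave" - this is FALSE (a lie) because Uma is a knight.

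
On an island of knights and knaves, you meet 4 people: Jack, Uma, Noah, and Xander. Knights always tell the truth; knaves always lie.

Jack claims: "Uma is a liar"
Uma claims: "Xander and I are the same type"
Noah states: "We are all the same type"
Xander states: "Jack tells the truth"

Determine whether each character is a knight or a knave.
Jack is a knight.
Uma is a knave.
Noah is a knave.
Xander is a knight.

Verification:
- Jack (knight) says "Uma is a liar" - this is TRUE because Uma is a knave.
- Uma (knave) says "Xander and I are the same type" - this is FALSE (a lie) because Uma is a knave and Xander is a knight.
- Noah (knave) says "We are all the same type" - this is FALSE (a lie) because Jack and Xander are knights and Uma and Noah are knaves.
- Xander (knight) says "Jack tells the truth" - this is TRUE because Jack is a knight.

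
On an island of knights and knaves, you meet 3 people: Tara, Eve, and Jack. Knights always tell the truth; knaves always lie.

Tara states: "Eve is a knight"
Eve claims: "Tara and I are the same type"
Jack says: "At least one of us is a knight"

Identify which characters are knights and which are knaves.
Tara is a knight.
Eve is a knight.
Jack is a knight.

Verification:
- Tara (knight) says "Eve is a knight" - this is TRUE because Eve is a knight.
- Eve (knight) says "Tara and I are the same type" - this is TRUE because Eve is a knight and Tara is a knight.
- Jack (knight) says "At least one of us is a knight" - this is TRUE because Tara, Eve, and Jack are knights.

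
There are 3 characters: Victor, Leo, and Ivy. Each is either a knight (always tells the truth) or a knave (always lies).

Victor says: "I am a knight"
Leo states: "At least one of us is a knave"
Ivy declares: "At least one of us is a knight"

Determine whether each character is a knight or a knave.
Victor is a knave.
Leo is a knight.
Ivy is a knight.

Verification:
- Victor (knave) says "I am a knight" - this is FALSE (a lie) because Victor is a knave.
- Leo (knight) says "At least one of us is a knave" - this is TRUE because Victor is a knave.
- Ivy (knight) says "At least one of us is a knight" - this is TRUE because Leo and Ivy are knights.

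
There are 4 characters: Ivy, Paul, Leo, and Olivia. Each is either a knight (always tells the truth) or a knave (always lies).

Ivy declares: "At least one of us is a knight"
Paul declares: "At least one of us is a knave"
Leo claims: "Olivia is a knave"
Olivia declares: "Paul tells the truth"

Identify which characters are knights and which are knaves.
Ivy is a knight.
Paul is a knight.
Leo is a knave.
Olivia is a knight.

Verification:
- Ivy (knight) says "At least one of us is a knight" - this is TRUE because Ivy, Paul, and Olivia are knights.
- Paul (knight) says "At least one of us is a knave" - this is TRUE because Leo is a knave.
- Leo (knave) says "Olivia is a knave" - this is FALSE (a lie) because Olivia is a knight.
- Olivia (knight) says "Paul tells the truth" - this is TRUE because Paul is a knight.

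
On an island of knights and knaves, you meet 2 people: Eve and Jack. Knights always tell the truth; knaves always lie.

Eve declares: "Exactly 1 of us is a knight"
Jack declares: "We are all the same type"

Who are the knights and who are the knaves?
Eve is a knight.
Jack is a knave.

Verification:
- Eve (knight) says "Exactly 1 of us is a knight" - this is TRUE because there are 1 knights.
- Jack (knave) says "We are all the same type" - this is FALSE (a lie) because Eve is a knight and Jack is a knave.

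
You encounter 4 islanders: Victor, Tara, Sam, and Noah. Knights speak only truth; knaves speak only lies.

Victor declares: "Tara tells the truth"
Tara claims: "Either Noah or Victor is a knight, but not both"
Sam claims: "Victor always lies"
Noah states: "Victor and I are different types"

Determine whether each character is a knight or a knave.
Victor is a knave.
Tara is a knave.
Sam is a knight.
Noah is a knave.

Verification:
- Victor (knave) says "Tara tells the truth" - this is FALSE (a lie) because Tara is a knave.
- Tara (knave) says "Either Noah or Victor is a knight, but not both" - this is FALSE (a lie) because Noah is a knave and Victor is a knave.
- Sam (knight) says "Victor always lies" - this is TRUE because Victor is a knave.
- Noah (knave) says "Victor and I are different types" - this is FALSE (a lie) because Noah is a knave and Victor is a knave.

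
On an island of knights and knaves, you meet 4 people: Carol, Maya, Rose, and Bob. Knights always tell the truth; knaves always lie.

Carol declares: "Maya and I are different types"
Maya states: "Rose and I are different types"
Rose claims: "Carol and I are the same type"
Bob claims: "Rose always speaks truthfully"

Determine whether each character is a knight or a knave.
Carol is a knight.
Maya is a knave.
Rose is a knave.
Bob is a knave.

Verification:
- Carol (knight) says "Maya and I are different types" - this is TRUE because Carol is a knight and Maya is a knave.
- Maya (knave) says "Rose and I are different types" - this is FALSE (a lie) because Maya is a knave and Rose is a knave.
- Rose (knave) says "Carol and I are the same type" - this is FALSE (a lie) because Rose is a knave and Carol is a knight.
- Bob (knave) says "Rose always speaks truthfully" - this is FALSE (a lie) because Rose is a knave.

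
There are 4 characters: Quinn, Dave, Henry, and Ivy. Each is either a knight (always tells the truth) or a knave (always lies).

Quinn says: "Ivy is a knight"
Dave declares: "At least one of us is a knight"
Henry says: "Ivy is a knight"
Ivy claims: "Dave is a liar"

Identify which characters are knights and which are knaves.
Quinn is a knave.
Dave is a knight.
Henry is a knave.
Ivy is a knave.

Verification:
- Quinn (knave) says "Ivy is a knight" - this is FALSE (a lie) because Ivy is a knave.
- Dave (knight) says "At least one of us is a knight" - this is TRUE because Dave is a knight.
- Henry (knave) says "Ivy is a knight" - this is FALSE (a lie) because Ivy is a knave.
- Ivy (knave) says "Dave is a liar" - this is FALSE (a lie) because Dave is a knight.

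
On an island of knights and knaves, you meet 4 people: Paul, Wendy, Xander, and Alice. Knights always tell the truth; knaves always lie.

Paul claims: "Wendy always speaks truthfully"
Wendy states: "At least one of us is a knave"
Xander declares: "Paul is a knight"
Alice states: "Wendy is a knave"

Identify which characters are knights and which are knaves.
Paul is a knight.
Wendy is a knight.
Xander is a knight.
Alice is a knave.

Verification:
- Paul (knight) says "Wendy always speaks truthfully" - this is TRUE because Wendy is a knight.
- Wendy (knight) says "At least one of us is a knave" - this is TRUE because Alice is a knave.
- Xander (knight) says "Paul is a knight" - this is TRUE because Paul is a knight.
- Alice (knave) says "Wendy is a knave" - this is FALSE (a lie) because Wendy is a knight.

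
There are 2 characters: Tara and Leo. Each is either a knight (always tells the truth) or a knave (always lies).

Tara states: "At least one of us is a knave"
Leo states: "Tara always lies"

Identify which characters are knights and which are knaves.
Tara is a knight.
Leo is a knave.

Verification:
- Tara (knight) says "At least one of us is a knave" - this is TRUE because Leo is a knave.
- Leo (knave) says "Tara always lies" - this is FALSE (a lie) because Tara is a knight.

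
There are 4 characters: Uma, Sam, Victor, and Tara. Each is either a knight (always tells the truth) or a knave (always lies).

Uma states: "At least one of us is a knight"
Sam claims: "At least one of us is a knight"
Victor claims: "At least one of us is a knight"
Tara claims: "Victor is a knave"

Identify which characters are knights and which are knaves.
Uma is a knight.
Sam is a knight.
Victor is a knight.
Tara is a knave.

Verification:
- Uma (knight) says "At least one of us is a knight" - this is TRUE because Uma, Sam, and Victor are knights.
- Sam (knight) says "At least one of us is a knight" - this is TRUE because Uma, Sam, and Victor are knights.
- Victor (knight) says "At least one of us is a knight" - this is TRUE because Uma, Sam, and Victor are knights.
- Tara (knave) says "Victor is a knave" - this is FALSE (a lie) because Victor is a knight.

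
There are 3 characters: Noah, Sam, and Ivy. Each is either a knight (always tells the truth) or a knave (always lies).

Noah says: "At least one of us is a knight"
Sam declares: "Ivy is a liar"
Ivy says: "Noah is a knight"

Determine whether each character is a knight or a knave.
Noah is a knight.
Sam is a knave.
Ivy is a knight.

Verification:
- Noah (knight) says "At least one of us is a knight" - this is TRUE because Noah and Ivy are knights.
- Sam (knave) says "Ivy is a liar" - this is FALSE (a lie) because Ivy is a knight.
- Ivy (knight) says "Noah is a knight" - this is TRUE because Noah is a knight.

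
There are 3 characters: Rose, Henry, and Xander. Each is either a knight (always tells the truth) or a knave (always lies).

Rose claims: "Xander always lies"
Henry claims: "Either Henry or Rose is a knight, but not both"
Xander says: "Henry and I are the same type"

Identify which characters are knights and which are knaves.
Rose is a knave.
Henry is a knight.
Xander is a knight.

Verification:
- Rose (knave) says "Xander always lies" - this is FALSE (a lie) because Xander is a knight.
- Henry (knight) says "Either Henry or Rose is a knight, but not both" - this is TRUE because Henry is a knight and Rose is a knave.
- Xander (knight) says "Henry and I are the same type" - this is TRUE because Xander is a knight and Henry is a knight.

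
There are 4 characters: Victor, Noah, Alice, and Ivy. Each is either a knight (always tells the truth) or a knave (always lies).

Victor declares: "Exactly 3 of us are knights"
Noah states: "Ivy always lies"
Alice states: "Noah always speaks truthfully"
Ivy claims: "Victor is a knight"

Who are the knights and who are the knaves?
Victor is a knave.
Noah is a knight.
Alice is a knight.
Ivy is a knave.

Verification:
- Victor (knave) says "Exactly 3 of us are knights" - this is FALSE (a lie) because there are 2 knights.
- Noah (knight) says "Ivy always lies" - this is TRUE because Ivy is a knave.
- Alice (knight) says "Noah always speaks truthfully" - this is TRUE because Noah is a knight.
- Ivy (knave) says "Victor is a knight" - this is FALSE (a lie) because Victor is a knave.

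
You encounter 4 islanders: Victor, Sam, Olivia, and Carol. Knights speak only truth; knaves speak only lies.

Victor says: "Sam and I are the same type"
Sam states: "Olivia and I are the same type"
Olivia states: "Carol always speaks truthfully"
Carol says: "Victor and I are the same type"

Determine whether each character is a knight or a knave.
Victor is a knight.
Sam is a knight.
Olivia is a knight.
Carol is a knight.

Verification:
- Victor (knight) says "Sam and I are the same type" - this is TRUE because Victor is a knight and Sam is a knight.
- Sam (knight) says "Olivia and I are the same type" - this is TRUE because Sam is a knight and Olivia is a knight.
- Olivia (knight) says "Carol always speaks truthfully" - this is TRUE because Carol is a knight.
- Carol (knight) says "Victor and I are the same type" - this is TRUE because Carol is a knight and Victor is a knight.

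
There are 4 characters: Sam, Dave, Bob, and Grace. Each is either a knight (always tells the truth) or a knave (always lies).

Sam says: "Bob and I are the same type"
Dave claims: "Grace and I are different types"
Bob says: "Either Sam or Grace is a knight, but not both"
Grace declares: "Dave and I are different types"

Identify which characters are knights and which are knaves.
Sam is a knight.
Dave is a knave.
Bob is a knight.
Grace is a knave.

Verification:
- Sam (knight) says "Bob and I are the same type" - this is TRUE because Sam is a knight and Bob is a knight.
- Dave (knave) says "Grace and I are different types" - this is FALSE (a lie) because Dave is a knave and Grace is a knave.
- Bob (knight) says "Either Sam or Grace is a knight, but not both" - this is TRUE because Sam is a knight and Grace is a knave.
- Grace (knave) says "Dave and I are different types" - this is FALSE (a lie) because Grace is a knave and Dave is a knave.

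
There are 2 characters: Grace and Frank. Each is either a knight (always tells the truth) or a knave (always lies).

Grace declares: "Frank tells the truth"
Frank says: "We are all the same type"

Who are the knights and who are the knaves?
Grace is a knight.
Frank is a knight.

Verification:
- Grace (knight) says "Frank tells the truth" - this is TRUE because Frank is a knight.
- Frank (knight) says "We are all the same type" - this is TRUE because Grace and Frank are knights.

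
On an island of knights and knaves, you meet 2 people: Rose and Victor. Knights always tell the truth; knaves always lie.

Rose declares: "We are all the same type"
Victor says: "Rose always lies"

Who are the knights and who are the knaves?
Rose is a knave.
Victor is a knight.

Verification:
- Rose (knave) says "We are all the same type" - this is FALSE (a lie) because Victor is a knight and Rose is a knave.
- Victor (knight) says "Rose always lies" - this is TRUE because Rose is a knave.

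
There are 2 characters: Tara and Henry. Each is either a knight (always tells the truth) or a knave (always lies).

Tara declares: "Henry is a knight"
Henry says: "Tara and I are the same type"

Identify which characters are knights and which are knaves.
Tara is a knight.
Henry is a knight.

Verification:
- Tara (knight) says "Henry is a knight" - this is TRUE because Henry is a knight.
- Henry (knight) says "Tara and I are the same type" - this is TRUE because Henry is a knight and Tara is a knight.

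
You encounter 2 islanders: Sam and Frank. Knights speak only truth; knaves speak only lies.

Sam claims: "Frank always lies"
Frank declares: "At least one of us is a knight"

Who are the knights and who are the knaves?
Sam is a knave.
Frank is a knight.

Verification:
- Sam (knave) says "Frank always lies" - this is FALSE (a lie) because Frank is a knight.
- Frank (knight) says "At least one of us is a knight" - this is TRUE because Frank is a knight.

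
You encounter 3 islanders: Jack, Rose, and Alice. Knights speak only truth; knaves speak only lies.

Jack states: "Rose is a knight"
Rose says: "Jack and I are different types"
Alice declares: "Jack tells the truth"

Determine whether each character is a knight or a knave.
Jack is a knave.
Rose is a knave.
Alice is a knave.

Verification:
- Jack (knave) says "Rose is a knight" - this is FALSE (a lie) because Rose is a knave.
- Rose (knave) says "Jack and I are different types" - this is FALSE (a lie) because Rose is a knave and Jack is a knave.
- Alice (knave) says "Jack tells the truth" - this is FALSE (a lie) because Jack is a knave.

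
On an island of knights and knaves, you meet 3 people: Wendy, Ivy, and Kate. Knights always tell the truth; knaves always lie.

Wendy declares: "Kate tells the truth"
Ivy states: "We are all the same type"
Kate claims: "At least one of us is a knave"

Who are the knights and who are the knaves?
Wendy is a knight.
Ivy is a knave.
Kate is a knight.

Verification:
- Wendy (knight) says "Kate tells the truth" - this is TRUE because Kate is a knight.
- Ivy (knave) says "We are all the same type" - this is FALSE (a lie) because Wendy and Kate are knights and Ivy is a knave.
- Kate (knight) says "At least one of us is a knave" - this is TRUE because Ivy is a knave.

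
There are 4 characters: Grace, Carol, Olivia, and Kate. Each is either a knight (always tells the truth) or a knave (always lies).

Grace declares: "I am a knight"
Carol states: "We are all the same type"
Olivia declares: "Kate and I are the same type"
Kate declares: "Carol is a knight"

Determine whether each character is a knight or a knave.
Grace is a knight.
Carol is a knight.
Olivia is a knight.
Kate is a knight.

Verification:
- Grace (knight) says "I am a knight" - this is TRUE because Grace is a knight.
- Carol (knight) says "We are all the same type" - this is TRUE because Grace, Carol, Olivia, and Kate are knights.
- Olivia (knight) says "Kate and I are the same type" - this is TRUE because Olivia is a knight and Kate is a knight.
- Kate (knight) says "Carol is a knight" - this is TRUE because Carol is a knight.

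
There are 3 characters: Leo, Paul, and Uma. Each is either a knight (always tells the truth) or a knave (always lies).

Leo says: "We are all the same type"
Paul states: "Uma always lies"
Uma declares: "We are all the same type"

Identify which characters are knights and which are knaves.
Leo is a knave.
Paul is a knight.
Uma is a knave.

Verification:
- Leo (knave) says "We are all the same type" - this is FALSE (a lie) because Paul is a knight and Leo and Uma are knaves.
- Paul (knight) says "Uma always lies" - this is TRUE because Uma is a knave.
- Uma (knave) says "We are all the same type" - this is FALSE (a lie) because Paul is a knight and Leo and Uma are knaves.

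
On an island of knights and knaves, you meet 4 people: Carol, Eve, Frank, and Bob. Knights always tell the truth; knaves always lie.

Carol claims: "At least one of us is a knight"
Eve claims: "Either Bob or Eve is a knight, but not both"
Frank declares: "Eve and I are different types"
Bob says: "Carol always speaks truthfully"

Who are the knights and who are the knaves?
Carol is a knave.
Eve is a knave.
Frank is a knave.
Bob is a knave.

Verification:
- Carol (knave) says "At least one of us is a knight" - this is FALSE (a lie) because no one is a knight.
- Eve (knave) says "Either Bob or Eve is a knight, but not both" - this is FALSE (a lie) because Bob is a knave and Eve is a knave.
- Frank (knave) says "Eve and I are different types" - this is FALSE (a lie) because Frank is a knave and Eve is a knave.
- Bob (knave) says "Carol always speaks truthfully" - this is FALSE (a lie) because Carol is a knave.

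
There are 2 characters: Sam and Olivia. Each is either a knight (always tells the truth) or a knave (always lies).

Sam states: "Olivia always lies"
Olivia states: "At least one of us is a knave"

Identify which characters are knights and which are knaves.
Sam is a knave.
Olivia is a knight.

Verification:
- Sam (knave) says "Olivia always lies" - this is FALSE (a lie) because Olivia is a knight.
- Olivia (knight) says "At least one of us is a knave" - this is TRUE because Sam is a knave.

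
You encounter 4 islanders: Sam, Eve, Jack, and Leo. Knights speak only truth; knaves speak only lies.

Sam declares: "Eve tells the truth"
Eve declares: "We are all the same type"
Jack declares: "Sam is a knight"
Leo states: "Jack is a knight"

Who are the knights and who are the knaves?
Sam is a knight.
Eve is a knight.
Jack is a knight.
Leo is a knight.

Verification:
- Sam (knight) says "Eve tells the truth" - this is TRUE because Eve is a knight.
- Eve (knight) says "We are all the same type" - this is TRUE because Sam, Eve, Jack, and Leo are knights.
- Jack (knight) says "Sam is a knight" - this is TRUE because Sam is a knight.
- Leo (knight) says "Jack is a knight" - this is TRUE because Jack is a knight.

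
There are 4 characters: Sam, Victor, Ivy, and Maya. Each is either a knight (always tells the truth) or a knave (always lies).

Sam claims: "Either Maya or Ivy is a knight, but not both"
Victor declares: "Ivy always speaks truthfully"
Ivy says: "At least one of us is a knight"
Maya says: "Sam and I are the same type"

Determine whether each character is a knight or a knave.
Sam is a knight.
Victor is a knight.
Ivy is a knight.
Maya is a knave.

Verification:
- Sam (knight) says "Either Maya or Ivy is a knight, but not both" - this is TRUE because Maya is a knave and Ivy is a knight.
- Victor (knight) says "Ivy always speaks truthfully" - this is TRUE because Ivy is a knight.
- Ivy (knight) says "At least one of us is a knight" - this is TRUE because Sam, Victor, and Ivy are knights.
- Maya (knave) says "Sam and I are the same type" - this is FALSE (a lie) because Maya is a knave and Sam is a knight.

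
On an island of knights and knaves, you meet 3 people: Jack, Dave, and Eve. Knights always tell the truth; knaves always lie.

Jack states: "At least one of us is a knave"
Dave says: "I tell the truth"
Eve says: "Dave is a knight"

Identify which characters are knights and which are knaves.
Jack is a knight.
Dave is a knave.
Eve is a knave.

Verification:
- Jack (knight) says "At least one of us is a knave" - this is TRUE because Dave and Eve are knaves.
- Dave (knave) says "I tell the truth" - this is FALSE (a lie) because Dave is a knave.
- Eve (knave) says "Dave is a knight" - this is FALSE (a lie) because Dave is a knave.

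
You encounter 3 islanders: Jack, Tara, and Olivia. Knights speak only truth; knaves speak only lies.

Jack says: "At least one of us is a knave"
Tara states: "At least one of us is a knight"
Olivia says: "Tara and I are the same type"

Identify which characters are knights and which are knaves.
Jack is a knight.
Tara is a knight.
Olivia is a knave.

Verification:
- Jack (knight) says "At least one of us is a knave" - this is TRUE because Olivia is a knave.
- Tara (knight) says "At least one of us is a knight" - this is TRUE because Jack and Tara are knights.
- Olivia (knave) says "Tara and I are the same type" - this is FALSE (a lie) because Olivia is a knave and Tara is a knight.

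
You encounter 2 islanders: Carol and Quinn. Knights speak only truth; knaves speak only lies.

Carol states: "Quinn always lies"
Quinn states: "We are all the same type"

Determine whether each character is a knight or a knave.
Carol is a knight.
Quinn is a knave.

Verification:
- Carol (knight) says "Quinn always lies" - this is TRUE because Quinn is a knave.
- Quinn (knave) says "We are all the same type" - this is FALSE (a lie) because Carol is a knight and Quinn is a knave.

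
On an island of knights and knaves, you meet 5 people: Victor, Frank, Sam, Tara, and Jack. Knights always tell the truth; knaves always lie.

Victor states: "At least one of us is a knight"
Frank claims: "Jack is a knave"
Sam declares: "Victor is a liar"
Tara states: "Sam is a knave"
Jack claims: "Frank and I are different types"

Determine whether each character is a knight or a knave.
Victor is a knight.
Frank is a knave.
Sam is a knave.
Tara is a knight.
Jack is a knight.

Verification:
- Victor (knight) says "At least one of us is a knight" - this is TRUE because Victor, Tara, and Jack are knights.
- Frank (knave) says "Jack is a knave" - this is FALSE (a lie) because Jack is a knight.
- Sam (knave) says "Victor is a liar" - this is FALSE (a lie) because Victor is a knight.
- Tara (knight) says "Sam is a knave" - this is TRUE because Sam is a knave.
- Jack (knight) says "Frank and I are different types" - this is TRUE because Jack is a knight and Frank is a knave.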